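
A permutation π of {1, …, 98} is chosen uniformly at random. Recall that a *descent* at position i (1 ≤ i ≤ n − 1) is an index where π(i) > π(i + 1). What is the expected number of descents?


Write X = Σ X_I over i = 1, …, 97, with X_I the indicator of one descent.
There are 97 indicators.
For each fixed i, the pair (π(i), π(i+1)) is a uniformly random ordered pair of distinct values from {1, …, 98}; by symmetry P[π(i) > π(i+1)] = 1/2.
By linearity: E[X] = 97 · (1/2) = (98 − 1) · (1/2) = 97/2 ≈ 48.5000.

E[X] = 97/2 = 48.5000.


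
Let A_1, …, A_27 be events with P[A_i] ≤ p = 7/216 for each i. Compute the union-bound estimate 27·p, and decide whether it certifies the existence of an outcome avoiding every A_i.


Union bound: P[∪_{i=1}^{27} A_i] ≤ Σ_i P[A_i] ≤ 27·p = 27·(7/216) = 7/8.
Numerically: 7/8 ≈ 0.8750.
Is 7/8 < 1? YES.
Since P[∪ A_i] ≤ 7/8 < 1, the complement has P[∩ A_i^c] ≥ 1 − 7/8 = 1/8 > 0, so some outcome avoids every A_i.

27·p = 7/8 ≈ 0.8750; existence CERTIFIED by the union bound.


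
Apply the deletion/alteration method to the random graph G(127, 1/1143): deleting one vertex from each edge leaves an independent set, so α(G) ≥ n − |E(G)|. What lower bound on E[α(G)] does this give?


E[|E(G)|] = C(127, 2)·p = 8001 · (1/1143) = 7.
E[α(G)] ≥ n − E[|E(G)|] = 127 − 7 = 120.
Numerically: ≈ 120.000.
(This is only a lower bound; the true E[α(G)] may be larger.)

E[α(G)] ≥ 120 ≈ 120.000.


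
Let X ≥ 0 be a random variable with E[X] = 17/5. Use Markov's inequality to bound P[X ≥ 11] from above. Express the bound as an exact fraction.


μ = E[X] = 17/5, a = 11.
Markov: P[X ≥ 11] ≤ μ/a = (17/5)/11 = 17/55.
Numerically: ≈ 0.309.
(Since a = 11 > μ = 3.400, the bound 17/55 is < 1 and informative.)

P[X ≥ 11] ≤ 17/55 ≈ 0.309.


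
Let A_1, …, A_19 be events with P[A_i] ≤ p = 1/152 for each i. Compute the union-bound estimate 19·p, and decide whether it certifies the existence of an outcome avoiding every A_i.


Union bound: P[∪_{i=1}^{19} A_i] ≤ Σ_i P[A_i] ≤ 19·p = 19·(1/152) = 1/8.
Numerically: 1/8 ≈ 0.125000.
Is 1/8 < 1? YES.
Since P[∪ A_i] ≤ 1/8 < 1, the complement has P[∩ A_i^c] ≥ 1 − 1/8 = 7/8 > 0, so some outcome avoids every A_i.

19·p = 1/8 ≈ 0.125000; existence CERTIFIED by the union bound.


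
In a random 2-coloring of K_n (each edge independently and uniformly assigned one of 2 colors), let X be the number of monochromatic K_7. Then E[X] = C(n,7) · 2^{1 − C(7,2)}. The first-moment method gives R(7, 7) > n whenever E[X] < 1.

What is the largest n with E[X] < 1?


We need C(n, 7) · 2^{1 − 21} < 1, i.e. C(n, 7) < 2^{21 − 1} = 1048576.
Check values of n near the boundary:
  n = 22: C(22, 7) = 170544; 170544 < 1048576? YES
  n = 23: C(23, 7) = 245157; 245157 < 1048576? YES
  n = 24: C(24, 7) = 346104; 346104 < 1048576? YES
  n = 25: C(25, 7) = 480700; 480700 < 1048576? YES
  n = 26: C(26, 7) = 657800; 657800 < 1048576? YES
  n = 27: C(27, 7) = 888030; 888030 < 1048576? YES
  n = 28: C(28, 7) = 1184040; 1184040 < 1048576? NO
The largest n with C(n, 7) < 1048576 is n = 27 (where E[X] = 444015/524288 ≈ 0.847). Hence R(7, 7) > 27, i.e. R(7, 7) ≥ 28.

Largest n = 27; hence R(7, 7) > 27.


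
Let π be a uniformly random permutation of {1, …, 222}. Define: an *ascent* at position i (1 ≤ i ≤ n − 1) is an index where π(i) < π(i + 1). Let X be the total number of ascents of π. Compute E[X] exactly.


Write X = Σ X_I over i = 1, …, 221, with X_I the indicator of one ascent.
There are 221 indicators.
For each fixed i, the pair (π(i), π(i+1)) is a uniformly random ordered pair of distinct values from {1, …, 222}; by symmetry P[π(i) < π(i+1)] = 1/2.
By linearity: E[X] = 221 · (1/2) = (222 − 1) · (1/2) = 221/2 ≈ 110.500000.

E[X] = 221/2 = 110.500000.


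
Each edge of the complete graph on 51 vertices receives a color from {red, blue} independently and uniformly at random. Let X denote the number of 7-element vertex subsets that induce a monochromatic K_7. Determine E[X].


Let X = Σ_S X_S over the C(51, 7) = 115775100 subsets S of size 7, where X_S = 1 if the K_7 on S is monochromatic.
For a fixed S, the K_7 on S has C(7, 2) = 21 edges. P[all 21 edges red] = (1/2)^21, and likewise for blue, so P[monochromatic] = 2·(1/2)^21 = 2^{1 − 21} = 1/1048576.
By linearity: E[X] = C(51, 7) · 2^{1 − 21} = 115775100 · 1/1048576 = 28943775/262144.
Numerically: E[X] ≈ 110.4117.

E[X] = C(51,7)·2^(1−C(7,2)) = 28943775/262144 ≈ 110.4117.


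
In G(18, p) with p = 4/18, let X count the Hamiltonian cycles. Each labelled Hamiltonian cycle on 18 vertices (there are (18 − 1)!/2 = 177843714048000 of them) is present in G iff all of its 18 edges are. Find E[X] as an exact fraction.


K_18 has (18 − 1)!/2 = 177843714048000 labelled Hamiltonian cycles.
For each such Hamiltonian cycle H, let X_H = 1 if all 18 edges of H are present in G. Then P[X_H = 1] = p^{18} = (2/9)^{18} = 262144/150094635296999121.
By linearity of expectation: E[X] = Σ_H E[X_H] = 177843714048000 · p^{18} = 177843714048000 · 262144/150094635296999121 = 63951526166528000/205891132094649.
Numerically: E[X] ≈ 310.608.

E[X] = 177843714048000 · (2/9)^{18} = 63951526166528000/205891132094649 ≈ 310.608.


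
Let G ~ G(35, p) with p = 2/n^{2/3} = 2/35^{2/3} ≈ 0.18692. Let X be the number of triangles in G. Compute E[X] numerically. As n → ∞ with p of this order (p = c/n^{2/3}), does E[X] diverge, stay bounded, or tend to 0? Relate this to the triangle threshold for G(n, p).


Number of potential triangles: C(35, 3) = 6545.
Each occurs with probability p³ ≈ (0.18692)³ ≈ 6.5306122e-03.
By linearity: E[X] = C(35, 3)·p³ ≈ 6545 · 6.5306122e-03 ≈ 42.74286.
Since α = 2/3 < 1, p = c/n^{2/3} ≫ 1/n is above the triangle threshold p ~ 1/n. Asymptotically E[X] ~ (c³/6)·n^{3(1−α)} = (2³/6)·n^{1} → ∞; triangles are abundant w.h.p.

E[X] ≈ 42.74286; in regime p = Θ(1/n^{2/3}) E[X] diverges (above the triangle threshold p ~ 1/n).


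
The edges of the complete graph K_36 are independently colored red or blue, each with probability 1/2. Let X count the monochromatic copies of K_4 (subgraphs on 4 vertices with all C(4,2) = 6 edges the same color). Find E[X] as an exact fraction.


Let X = Σ_S X_S over the C(36, 4) = 58905 subsets S of size 4, where X_S = 1 if the K_4 on S is monochromatic.
For a fixed S, the K_4 on S has C(4, 2) = 6 edges. P[all 6 edges red] = (1/2)^6, and likewise for blue, so P[monochromatic] = 2·(1/2)^6 = 2^{1 − 6} = 1/32.
By linearity of expectation: E[X] = C(36, 4) · 2^{1 − 6} = 58905 · 1/32 = 58905/32.
Numerically: E[X] ≈ 1840.781250.

E[X] = C(36,4)·2^(1−C(4,2)) = 58905/32 ≈ 1840.781250.


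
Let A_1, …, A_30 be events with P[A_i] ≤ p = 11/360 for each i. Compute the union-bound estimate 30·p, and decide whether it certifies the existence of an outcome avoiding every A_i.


Union bound: P[∪_{i=1}^{30} A_i] ≤ Σ_i P[A_i] ≤ 30·p = 30·(11/360) = 11/12.
Numerically: 11/12 ≈ 0.917.
Is 11/12 < 1? YES.
Since P[∪ A_i] ≤ 11/12 < 1, the complement has P[∩ A_i^c] ≥ 1 − 11/12 = 1/12 > 0, so some outcome avoids every A_i.

30·p = 11/12 ≈ 0.917; existence CERTIFIED by the union bound.


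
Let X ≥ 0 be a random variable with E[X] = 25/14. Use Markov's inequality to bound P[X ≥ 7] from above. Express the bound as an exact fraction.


μ = E[X] = 25/14, a = 7.
Markov: P[X ≥ 7] ≤ μ/a = (25/14)/7 = 25/98.
Numerically: ≈ 0.25510.
(Since a = 7 > μ = 1.78571, the bound 25/98 is < 1 and informative.)

P[X ≥ 7] ≤ 25/98 ≈ 0.25510.


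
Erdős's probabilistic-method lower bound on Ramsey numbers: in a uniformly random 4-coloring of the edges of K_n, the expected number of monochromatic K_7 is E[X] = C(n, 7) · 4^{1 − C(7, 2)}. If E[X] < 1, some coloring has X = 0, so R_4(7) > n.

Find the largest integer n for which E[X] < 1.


We need C(n, 7) · 4^{1 − 21} < 1, i.e. C(n, 7) < 4^{21 − 1} = 1099511627776.
Check values of n near the boundary:
  n = 174: C(174, 7) = 847879782984; 847879782984 < 1099511627776? YES
  n = 175: C(175, 7) = 883208107275; 883208107275 < 1099511627776? YES
  n = 176: C(176, 7) = 919790691600; 919790691600 < 1099511627776? YES
  n = 177: C(177, 7) = 957664425960; 957664425960 < 1099511627776? YES
  n = 178: C(178, 7) = 996867063280; 996867063280 < 1099511627776? YES
  n = 179: C(179, 7) = 1037437234460; 1037437234460 < 1099511627776? YES
  n = 180: C(180, 7) = 1079414463600; 1079414463600 < 1099511627776? YES
  n = 181: C(181, 7) = 1122839183400; 1122839183400 < 1099511627776? NO
  n = 182: C(182, 7) = 1167752750736; 1167752750736 < 1099511627776? NO
  n = 183: C(183, 7) = 1214197462413; 1214197462413 < 1099511627776? NO
The largest n with C(n, 7) < 1099511627776 is n = 180 (where E[X] = 67463403975/68719476736 ≈ 0.9817217). Hence R_4(7) > 180, i.e. R_4(7) ≥ 181.

Largest n = 180; hence R_4(7) > 180.


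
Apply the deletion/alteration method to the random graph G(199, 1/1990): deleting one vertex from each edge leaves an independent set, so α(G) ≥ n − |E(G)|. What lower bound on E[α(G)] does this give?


E[|E(G)|] = C(199, 2)·p = 19701 · (1/1990) = 99/10.
E[α(G)] ≥ n − E[|E(G)|] = 199 − 99/10 = 1891/10.
Numerically: ≈ 189.1000.
(This is only a lower bound; the true E[α(G)] may be larger.)

E[α(G)] ≥ 1891/10 ≈ 189.1000.


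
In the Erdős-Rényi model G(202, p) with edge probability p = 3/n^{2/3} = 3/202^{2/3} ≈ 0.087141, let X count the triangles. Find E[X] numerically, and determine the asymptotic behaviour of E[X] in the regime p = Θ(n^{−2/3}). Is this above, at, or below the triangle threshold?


Number of potential triangles: C(202, 3) = 1353400.
Each occurs with probability p³ ≈ (0.087141)³ ≈ 6.6169983e-04.
By linearity: E[X] = C(202, 3)·p³ ≈ 1353400 · 6.6169983e-04 ≈ 895.54455.
Since α = 2/3 < 1, p = c/n^{2/3} ≫ 1/n is above the triangle threshold p ~ 1/n. Asymptotically E[X] ~ (c³/6)·n^{3(1−α)} = (3³/6)·n^{1} → ∞; triangles are abundant w.h.p.

E[X] ≈ 895.54455; in regime p = Θ(1/n^{2/3}) E[X] diverges (above the triangle threshold p ~ 1/n).


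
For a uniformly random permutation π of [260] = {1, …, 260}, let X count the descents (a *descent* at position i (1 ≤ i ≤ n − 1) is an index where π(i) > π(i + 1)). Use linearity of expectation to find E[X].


Write X = Σ X_I over i = 1, …, 259, with X_I the indicator of one descent.
There are 259 indicators.
For each fixed i, the pair (π(i), π(i+1)) is a uniformly random ordered pair of distinct values from {1, …, 260}; by symmetry P[π(i) > π(i+1)] = 1/2.
By linearity: E[X] = 259 · (1/2) = (260 − 1) · (1/2) = 259/2 ≈ 129.500.

E[X] = 259/2 = 129.500.


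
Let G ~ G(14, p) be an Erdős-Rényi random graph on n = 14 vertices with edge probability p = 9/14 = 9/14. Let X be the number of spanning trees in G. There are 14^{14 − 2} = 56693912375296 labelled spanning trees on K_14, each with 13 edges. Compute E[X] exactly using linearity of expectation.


K_14 has 14^{14 − 2} = 56693912375296 labelled spanning trees.
For each such spanning tree H, let X_H = 1 if all 13 edges of H are present in G. Then P[X_H = 1] = p^{13} = (9/14)^{13} = 2541865828329/793714773254144.
Summing the indicators: E[X] = Σ_H E[X_H] = 56693912375296 · p^{13} = 56693912375296 · 2541865828329/793714773254144 = 2541865828329/14.
Numerically: E[X] ≈ 1.82e+11.

E[X] = 56693912375296 · (9/14)^{13} = 2541865828329/14 ≈ 1.82e+11.


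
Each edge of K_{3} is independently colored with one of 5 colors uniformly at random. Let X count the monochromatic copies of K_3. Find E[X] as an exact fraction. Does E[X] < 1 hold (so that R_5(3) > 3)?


E[X] = C(3, 3) · 5^{1 − 3} = 1 · 5^{−2} = 1/25.
As a reduced fraction: E[X] = 1/25 ≈ 0.040000.
Is E[X] < 1? YES.
Since E[X] < 1, there exists a 5-coloring of K_{3} with no monochromatic K_3; hence R_5(3) > 3.

E[X] = 1/25 ≈ 0.040000; E[X] < 1, so R_5(3) > 3.


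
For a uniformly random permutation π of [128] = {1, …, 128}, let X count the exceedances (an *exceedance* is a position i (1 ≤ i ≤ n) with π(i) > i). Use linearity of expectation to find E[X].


Write X = Σ_{i=1}^{128} X_i, where X_i = 1_{π(i) > i}.
For each fixed i, π(i) is uniform over {1, …, 128} (marginal of a uniform permutation), so P[π(i) > i] = (n − i)/n. Summing: Σ_{i=1}^{128} (n − i)/n = (0 + 1 + … + 127)/128 = 128(128 − 1)/(2·128) = (128 − 1)/2.
Hence E[X] = Σ_{i=1}^{128} (128 − i)/128 = 127/2 ≈ 63.5000.

E[X] = 127/2 = 63.5000.


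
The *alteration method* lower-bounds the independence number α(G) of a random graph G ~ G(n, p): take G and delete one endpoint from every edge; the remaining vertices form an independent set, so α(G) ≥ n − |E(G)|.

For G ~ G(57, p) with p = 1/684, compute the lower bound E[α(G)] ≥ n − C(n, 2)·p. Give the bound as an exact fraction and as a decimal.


E[|E(G)|] = C(57, 2)·p = 1596 · (1/684) = 7/3.
E[α(G)] ≥ n − E[|E(G)|] = 57 − 7/3 = 164/3.
Numerically: ≈ 54.667.
(This is only a lower bound; the true E[α(G)] may be larger.)

E[α(G)] ≥ 164/3 ≈ 54.667.


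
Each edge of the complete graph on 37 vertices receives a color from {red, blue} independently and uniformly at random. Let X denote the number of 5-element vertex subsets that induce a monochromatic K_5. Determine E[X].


Let X = Σ_S X_S over the C(37, 5) = 435897 subsets S of size 5, where X_S = 1 if the K_5 on S is monochromatic.
For a fixed S, the K_5 on S has C(5, 2) = 10 edges. P[all 10 edges red] = (1/2)^10, and likewise for blue, so P[monochromatic] = 2·(1/2)^10 = 2^{1 − 10} = 1/512.
By linearity: E[X] = C(37, 5) · 2^{1 − 10} = 435897 · 1/512 = 435897/512.
Numerically: E[X] ≈ 851.36133.

E[X] = C(37,5)·2^(1−C(5,2)) = 435897/512 ≈ 851.36133.


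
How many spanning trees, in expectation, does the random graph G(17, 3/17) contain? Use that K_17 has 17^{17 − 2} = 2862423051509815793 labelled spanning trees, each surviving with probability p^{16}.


K_17 has 17^{17 − 2} = 2862423051509815793 labelled spanning trees.
For each such spanning tree H, let X_H = 1 if all 16 edges of H are present in G. Then P[X_H = 1] = p^{16} = (3/17)^{16} = 43046721/48661191875666868481.
By linearity of expectation: E[X] = Σ_H E[X_H] = 2862423051509815793 · p^{16} = 2862423051509815793 · 43046721/48661191875666868481 = 43046721/17.
Numerically: E[X] ≈ 2.53216e+06.

E[X] = 2862423051509815793 · (3/17)^{16} = 43046721/17 ≈ 2.53216e+06.


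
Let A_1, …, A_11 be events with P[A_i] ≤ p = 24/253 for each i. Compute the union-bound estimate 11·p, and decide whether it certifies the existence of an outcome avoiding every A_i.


Union bound: P[∪_{i=1}^{11} A_i] ≤ Σ_i P[A_i] ≤ 11·p = 11·(24/253) = 24/23.
Numerically: 24/23 ≈ 1.0435.
Is 24/23 < 1? NO.
Since the bound 24/23 is ≥ 1, the union bound is uninformative here; it does NOT by itself certify existence.

11·p = 24/23 ≈ 1.0435; existence NOT certified by the union bound.


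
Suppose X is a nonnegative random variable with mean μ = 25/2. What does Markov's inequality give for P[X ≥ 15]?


μ = E[X] = 25/2, a = 15.
Markov: P[X ≥ 15] ≤ μ/a = (25/2)/15 = 5/6.
Numerically: ≈ 0.833333.
(Since a = 15 > μ = 12.500000, the bound 5/6 is < 1 and informative.)

P[X ≥ 15] ≤ 5/6 ≈ 0.833333.


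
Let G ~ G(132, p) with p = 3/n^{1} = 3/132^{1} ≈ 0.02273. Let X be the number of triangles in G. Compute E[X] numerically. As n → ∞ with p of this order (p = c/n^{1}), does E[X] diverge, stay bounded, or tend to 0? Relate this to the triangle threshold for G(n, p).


Number of potential triangles: C(132, 3) = 374660.
Each occurs with probability p³ ≈ (0.02273)³ ≈ 1.173929e-05.
By linearity: E[X] = C(132, 3)·p³ ≈ 374660 · 1.173929e-05 ≈ 4.3982.
Here α = 1, so p = 3/n is exactly at the triangle threshold p ~ 1/n. Asymptotically E[X] → c³/6 = 3³/6 = 9/2 ≈ 4.5000, a bounded constant. In this regime the triangle count is asymptotically Poisson(c³/6).

E[X] ≈ 4.3982; in regime p = Θ(1/n^{1}) E[X] stays bounded (at the triangle threshold p ~ 1/n).


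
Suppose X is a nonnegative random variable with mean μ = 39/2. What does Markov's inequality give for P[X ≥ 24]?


μ = E[X] = 39/2, a = 24.
Markov: P[X ≥ 24] ≤ μ/a = (39/2)/24 = 13/16.
Numerically: ≈ 0.812.
(Since a = 24 > μ = 19.500, the bound 13/16 is < 1 and informative.)

P[X ≥ 24] ≤ 13/16 ≈ 0.812.


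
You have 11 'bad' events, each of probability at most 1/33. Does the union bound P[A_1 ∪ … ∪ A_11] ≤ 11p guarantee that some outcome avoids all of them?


Union bound: P[∪_{i=1}^{11} A_i] ≤ Σ_i P[A_i] ≤ 11·p = 11·(1/33) = 1/3.
Numerically: 1/3 ≈ 0.3333333.
Is 1/3 < 1? YES.
Since P[∪ A_i] ≤ 1/3 < 1, the complement has P[∩ A_i^c] ≥ 1 − 1/3 = 2/3 > 0, so some outcome avoids every A_i.

11·p = 1/3 ≈ 0.3333333; existence CERTIFIED by the union bound.


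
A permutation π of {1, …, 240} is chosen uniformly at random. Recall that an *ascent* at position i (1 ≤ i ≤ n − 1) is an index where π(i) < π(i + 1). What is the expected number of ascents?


Write X = Σ X_I over i = 1, …, 239, with X_I the indicator of one ascent.
There are 239 indicators.
For each fixed i, the pair (π(i), π(i+1)) is a uniformly random ordered pair of distinct values from {1, …, 240}; by symmetry P[π(i) < π(i+1)] = 1/2.
By linearity: E[X] = 239 · (1/2) = (240 − 1) · (1/2) = 239/2 ≈ 119.5000.

E[X] = 239/2 = 119.5000.


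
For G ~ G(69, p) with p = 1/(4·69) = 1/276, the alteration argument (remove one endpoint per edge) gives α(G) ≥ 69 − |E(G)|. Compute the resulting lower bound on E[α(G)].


E[|E(G)|] = C(69, 2)·p = 2346 · (1/276) = 17/2.
E[α(G)] ≥ n − E[|E(G)|] = 69 − 17/2 = 121/2.
Numerically: ≈ 60.500.
(This is only a lower bound; the true E[α(G)] may be larger.)

E[α(G)] ≥ 121/2 ≈ 60.500.


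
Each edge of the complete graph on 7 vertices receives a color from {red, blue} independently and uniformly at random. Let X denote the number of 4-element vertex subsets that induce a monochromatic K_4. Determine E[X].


Let X = Σ_S X_S over the C(7, 4) = 35 subsets S of size 4, where X_S = 1 if the K_4 on S is monochromatic.
For a fixed S, the K_4 on S has C(4, 2) = 6 edges. P[all 6 edges red] = (1/2)^6, and likewise for blue, so P[monochromatic] = 2·(1/2)^6 = 2^{1 − 6} = 1/32.
Summing: E[X] = C(7, 4) · 2^{1 − 6} = 35 · 1/32 = 35/32.
Numerically: E[X] ≈ 1.093750.

E[X] = C(7,4)·2^(1−C(4,2)) = 35/32 ≈ 1.093750.


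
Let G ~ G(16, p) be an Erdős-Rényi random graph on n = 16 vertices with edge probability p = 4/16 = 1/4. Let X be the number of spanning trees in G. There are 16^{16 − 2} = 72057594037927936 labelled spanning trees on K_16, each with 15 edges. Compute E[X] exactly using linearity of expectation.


K_16 has 16^{16 − 2} = 72057594037927936 labelled spanning trees.
For each such spanning tree H, let X_H = 1 if all 15 edges of H are present in G. Then P[X_H = 1] = p^{15} = (1/4)^{15} = 1/1073741824.
By linearity of expectation: E[X] = Σ_H E[X_H] = 72057594037927936 · p^{15} = 72057594037927936 · 1/1073741824 = 67108864.
Numerically: E[X] ≈ 6.71e+07.

E[X] = 72057594037927936 · (1/4)^{15} = 67108864 ≈ 6.71e+07.


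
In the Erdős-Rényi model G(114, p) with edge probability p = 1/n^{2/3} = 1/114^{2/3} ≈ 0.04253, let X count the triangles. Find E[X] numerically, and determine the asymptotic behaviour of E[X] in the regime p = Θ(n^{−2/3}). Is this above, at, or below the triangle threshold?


Number of potential triangles: C(114, 3) = 240464.
Each occurs with probability p³ ≈ (0.04253)³ ≈ 7.694675e-05.
By linearity: E[X] = C(114, 3)·p³ ≈ 240464 · 7.694675e-05 ≈ 18.5029.
Since α = 2/3 < 1, p = c/n^{2/3} ≫ 1/n is above the triangle threshold p ~ 1/n. Asymptotically E[X] ~ (c³/6)·n^{3(1−α)} = (1³/6)·n^{1} → ∞; triangles are abundant w.h.p.

E[X] ≈ 18.5029; in regime p = Θ(1/n^{2/3}) E[X] diverges (above the triangle threshold p ~ 1/n).


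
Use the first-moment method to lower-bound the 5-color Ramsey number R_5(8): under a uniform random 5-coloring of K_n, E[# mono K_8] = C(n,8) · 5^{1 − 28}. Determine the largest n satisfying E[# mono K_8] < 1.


We need C(n, 8) · 5^{1 − 28} < 1, i.e. C(n, 8) < 5^{28 − 1} = 7450580596923828125.
Check values of n near the boundary:
  n = 861: C(861, 8) = 7250034996615275865; 7250034996615275865 < 7450580596923828125? YES
  n = 862: C(862, 8) = 7317951015318931845; 7317951015318931845 < 7450580596923828125? YES
  n = 863: C(863, 8) = 7386423071602617757; 7386423071602617757 < 7450580596923828125? YES
  n = 864: C(864, 8) = 7455455062926006708; 7455455062926006708 < 7450580596923828125? NO
The largest n with C(n, 8) < 7450580596923828125 is n = 863 (where E[X] = 7386423071602617757/7450580596923828125 ≈ 0.991). Hence R_5(8) > 863, i.e. R_5(8) ≥ 864.

Largest n = 863; hence R_5(8) > 863.


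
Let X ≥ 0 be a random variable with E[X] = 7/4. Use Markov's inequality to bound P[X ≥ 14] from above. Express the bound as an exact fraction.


μ = E[X] = 7/4, a = 14.
Markov: P[X ≥ 14] ≤ μ/a = (7/4)/14 = 1/8.
Numerically: ≈ 0.125.
(Since a = 14 > μ = 1.750, the bound 1/8 is < 1 and informative.)

P[X ≥ 14] ≤ 1/8 ≈ 0.125.


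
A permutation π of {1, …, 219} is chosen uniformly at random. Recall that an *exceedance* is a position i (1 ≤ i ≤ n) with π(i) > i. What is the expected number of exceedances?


Write X = Σ_{i=1}^{219} X_i, where X_i = 1_{π(i) > i}.
For each fixed i, π(i) is uniform over {1, …, 219} (marginal of a uniform permutation), so P[π(i) > i] = (n − i)/n. Summing: Σ_{i=1}^{219} (n − i)/n = (0 + 1 + … + 218)/219 = 219(219 − 1)/(2·219) = (219 − 1)/2.
Hence E[X] = Σ_{i=1}^{219} (219 − i)/219 = 109 ≈ 109.00000.

E[X] = 109 = 109.00000.


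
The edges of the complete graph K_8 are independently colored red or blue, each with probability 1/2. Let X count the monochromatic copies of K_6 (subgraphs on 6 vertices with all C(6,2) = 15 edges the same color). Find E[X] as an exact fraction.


Let X = Σ_S X_S over the C(8, 6) = 28 subsets S of size 6, where X_S = 1 if the K_6 on S is monochromatic.
For a fixed S, the K_6 on S has C(6, 2) = 15 edges. P[all 15 edges red] = (1/2)^15, and likewise for blue, so P[monochromatic] = 2·(1/2)^15 = 2^{1 − 15} = 1/16384.
By linearity of expectation: E[X] = C(8, 6) · 2^{1 − 15} = 28 · 1/16384 = 7/4096.
Numerically: E[X] ≈ 0.001709.

E[X] = C(8,6)·2^(1−C(6,2)) = 7/4096 ≈ 0.001709.


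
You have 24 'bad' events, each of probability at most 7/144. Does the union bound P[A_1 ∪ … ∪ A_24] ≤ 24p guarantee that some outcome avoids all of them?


Union bound: P[∪_{i=1}^{24} A_i] ≤ Σ_i P[A_i] ≤ 24·p = 24·(7/144) = 7/6.
Numerically: 7/6 ≈ 1.166667.
Is 7/6 < 1? NO.
Since the bound 7/6 is ≥ 1, the union bound is uninformative here; it does NOT by itself certify existence.

24·p = 7/6 ≈ 1.166667; existence NOT certified by the union bound.


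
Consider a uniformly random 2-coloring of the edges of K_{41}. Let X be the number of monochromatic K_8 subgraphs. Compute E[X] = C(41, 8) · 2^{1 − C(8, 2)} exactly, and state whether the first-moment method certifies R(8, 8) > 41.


E[X] = C(41, 8) · 2^{1 − 28} = 95548245 · 2^{−27} = 95548245/134217728.
As a reduced fraction: E[X] = 95548245/134217728 ≈ 0.712.
Is E[X] < 1? YES.
Since E[X] < 1, there exists a 2-coloring of K_{41} with no monochromatic K_8; hence R(8, 8) > 41.

E[X] = 95548245/134217728 ≈ 0.712; E[X] < 1, so R(8, 8) > 41.


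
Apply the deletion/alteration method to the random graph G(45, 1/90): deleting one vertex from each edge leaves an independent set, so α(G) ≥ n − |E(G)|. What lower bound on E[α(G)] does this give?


E[|E(G)|] = C(45, 2)·p = 990 · (1/90) = 11.
E[α(G)] ≥ n − E[|E(G)|] = 45 − 11 = 34.
Numerically: ≈ 34.00000.
(This is only a lower bound; the true E[α(G)] may be larger.)

E[α(G)] ≥ 34 ≈ 34.00000.


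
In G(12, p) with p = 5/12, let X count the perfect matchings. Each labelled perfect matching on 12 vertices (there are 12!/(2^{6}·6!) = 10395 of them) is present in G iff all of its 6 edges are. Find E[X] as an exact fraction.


K_12 has 12!/(2^{6}·6!) = 10395 labelled perfect matchings.
For each such perfect matching H, let X_H = 1 if all 6 edges of H are present in G. Then P[X_H = 1] = p^{6} = (5/12)^{6} = 15625/2985984.
By linearity of expectation: E[X] = Σ_H E[X_H] = 10395 · p^{6} = 10395 · 15625/2985984 = 6015625/110592.
Numerically: E[X] ≈ 54.3948.

E[X] = 10395 · (5/12)^{6} = 6015625/110592 ≈ 54.3948.


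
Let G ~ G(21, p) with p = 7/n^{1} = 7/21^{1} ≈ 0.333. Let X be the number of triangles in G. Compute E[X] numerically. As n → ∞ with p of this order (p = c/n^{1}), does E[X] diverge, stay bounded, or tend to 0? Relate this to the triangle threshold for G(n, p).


Number of potential triangles: C(21, 3) = 1330.
Each occurs with probability p³ ≈ (0.333)³ ≈ 3.70370e-02.
By linearity: E[X] = C(21, 3)·p³ ≈ 1330 · 3.70370e-02 ≈ 49.259.
Here α = 1, so p = 7/n is exactly at the triangle threshold p ~ 1/n. Asymptotically E[X] → c³/6 = 7³/6 = 343/6 ≈ 57.167, a bounded constant. In this regime the triangle count is asymptotically Poisson(c³/6).

E[X] ≈ 49.259; in regime p = Θ(1/n^{1}) E[X] stays bounded (at the triangle threshold p ~ 1/n).


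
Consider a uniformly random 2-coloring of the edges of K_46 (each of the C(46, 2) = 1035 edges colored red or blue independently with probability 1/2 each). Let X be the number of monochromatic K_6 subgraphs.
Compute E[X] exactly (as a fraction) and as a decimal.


Let X = Σ_S X_S over the C(46, 6) = 9366819 subsets S of size 6, where X_S = 1 if the K_6 on S is monochromatic.
For a fixed S, the K_6 on S has C(6, 2) = 15 edges. P[all 15 edges red] = (1/2)^15, and likewise for blue, so P[monochromatic] = 2·(1/2)^15 = 2^{1 − 15} = 1/16384.
Summing: E[X] = C(46, 6) · 2^{1 − 15} = 9366819 · 1/16384 = 9366819/16384.
Numerically: E[X] ≈ 571.7053.

E[X] = C(46,6)·2^(1−C(6,2)) = 9366819/16384 ≈ 571.7053.


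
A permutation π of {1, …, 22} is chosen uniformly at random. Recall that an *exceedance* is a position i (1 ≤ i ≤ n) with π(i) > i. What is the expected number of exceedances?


Write X = Σ_{i=1}^{22} X_i, where X_i = 1_{π(i) > i}.
For each fixed i, π(i) is uniform over {1, …, 22} (marginal of a uniform permutation), so P[π(i) > i] = (n − i)/n. Summing: Σ_{i=1}^{22} (n − i)/n = (0 + 1 + … + 21)/22 = 22(22 − 1)/(2·22) = (22 − 1)/2.
Hence E[X] = Σ_{i=1}^{22} (22 − i)/22 = 21/2 ≈ 10.500.

E[X] = 21/2 = 10.500.


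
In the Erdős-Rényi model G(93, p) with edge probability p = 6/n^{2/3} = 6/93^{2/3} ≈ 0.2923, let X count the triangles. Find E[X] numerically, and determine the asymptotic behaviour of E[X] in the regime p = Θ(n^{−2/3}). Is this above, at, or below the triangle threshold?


Number of potential triangles: C(93, 3) = 129766.
Each occurs with probability p³ ≈ (0.2923)³ ≈ 2.4973985e-02.
By linearity: E[X] = C(93, 3)·p³ ≈ 129766 · 2.4973985e-02 ≈ 3240.77419.
Since α = 2/3 < 1, p = c/n^{2/3} ≫ 1/n is above the triangle threshold p ~ 1/n. Asymptotically E[X] ~ (c³/6)·n^{3(1−α)} = (6³/6)·n^{1} → ∞; triangles are abundant w.h.p.

E[X] ≈ 3240.77419; in regime p = Θ(1/n^{2/3}) E[X] diverges (above the triangle threshold p ~ 1/n).


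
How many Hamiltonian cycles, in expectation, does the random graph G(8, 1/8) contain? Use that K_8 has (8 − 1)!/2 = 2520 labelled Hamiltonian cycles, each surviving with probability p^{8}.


K_8 has (8 − 1)!/2 = 2520 labelled Hamiltonian cycles.
For each such Hamiltonian cycle H, let X_H = 1 if all 8 edges of H are present in G. Then P[X_H = 1] = p^{8} = (1/8)^{8} = 1/16777216.
By linearity of expectation: E[X] = Σ_H E[X_H] = 2520 · p^{8} = 2520 · 1/16777216 = 315/2097152.
Numerically: E[X] ≈ 0.00015.

E[X] = 2520 · (1/8)^{8} = 315/2097152 ≈ 0.00015.


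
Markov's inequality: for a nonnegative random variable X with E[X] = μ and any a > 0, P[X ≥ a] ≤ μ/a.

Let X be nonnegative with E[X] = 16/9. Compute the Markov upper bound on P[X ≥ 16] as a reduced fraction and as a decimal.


μ = E[X] = 16/9, a = 16.
Markov: P[X ≥ 16] ≤ μ/a = (16/9)/16 = 1/9.
Numerically: ≈ 0.1111.
(Since a = 16 > μ = 1.7778, the bound 1/9 is < 1 and informative.)

P[X ≥ 16] ≤ 1/9 ≈ 0.1111.


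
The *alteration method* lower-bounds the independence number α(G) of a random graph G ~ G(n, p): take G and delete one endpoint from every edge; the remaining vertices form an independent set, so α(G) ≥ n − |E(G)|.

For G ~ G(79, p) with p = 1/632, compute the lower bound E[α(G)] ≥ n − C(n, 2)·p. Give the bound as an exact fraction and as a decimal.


E[|E(G)|] = C(79, 2)·p = 3081 · (1/632) = 39/8.
E[α(G)] ≥ n − E[|E(G)|] = 79 − 39/8 = 593/8.
Numerically: ≈ 74.1250.
(This is only a lower bound; the true E[α(G)] may be larger.)

E[α(G)] ≥ 593/8 ≈ 74.1250.


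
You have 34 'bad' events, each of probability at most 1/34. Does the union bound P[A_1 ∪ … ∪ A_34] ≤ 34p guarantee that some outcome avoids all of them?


Union bound: P[∪_{i=1}^{34} A_i] ≤ Σ_i P[A_i] ≤ 34·p = 34·(1/34) = 1.
Numerically: 1 ≈ 1.000000.
Is 1 < 1? NO.
Since the bound 1 is ≥ 1, the union bound is uninformative here; it does NOT by itself certify existence.

34·p = 1 ≈ 1.000000; existence NOT certified by the union bound.


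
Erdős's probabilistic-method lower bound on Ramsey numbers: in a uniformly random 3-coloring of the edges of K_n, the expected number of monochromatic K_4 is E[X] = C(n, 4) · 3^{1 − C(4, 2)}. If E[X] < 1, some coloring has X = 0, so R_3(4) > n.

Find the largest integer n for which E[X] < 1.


We need C(n, 4) · 3^{1 − 6} < 1, i.e. C(n, 4) < 3^{6 − 1} = 243.
Check values of n near the boundary:
  n = 6: C(6, 4) = 15; 15 < 243? YES
  n = 7: C(7, 4) = 35; 35 < 243? YES
  n = 8: C(8, 4) = 70; 70 < 243? YES
  n = 9: C(9, 4) = 126; 126 < 243? YES
  n = 10: C(10, 4) = 210; 210 < 243? YES
  n = 11: C(11, 4) = 330; 330 < 243? NO
  n = 12: C(12, 4) = 495; 495 < 243? NO
The largest n with C(n, 4) < 243 is n = 10 (where E[X] = 70/81 ≈ 0.86420). Hence R_3(4) > 10, i.e. R_3(4) ≥ 11.

Largest n = 10; hence R_3(4) > 10.


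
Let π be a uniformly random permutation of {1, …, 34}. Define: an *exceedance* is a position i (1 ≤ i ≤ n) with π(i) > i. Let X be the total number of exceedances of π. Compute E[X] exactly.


Write X = Σ_{i=1}^{34} X_i, where X_i = 1_{π(i) > i}.
For each fixed i, π(i) is uniform over {1, …, 34} (marginal of a uniform permutation), so P[π(i) > i] = (n − i)/n. Summing: Σ_{i=1}^{34} (n − i)/n = (0 + 1 + … + 33)/34 = 34(34 − 1)/(2·34) = (34 − 1)/2.
Hence E[X] = Σ_{i=1}^{34} (34 − i)/34 = 33/2 ≈ 16.5000.

E[X] = 33/2 = 16.5000.


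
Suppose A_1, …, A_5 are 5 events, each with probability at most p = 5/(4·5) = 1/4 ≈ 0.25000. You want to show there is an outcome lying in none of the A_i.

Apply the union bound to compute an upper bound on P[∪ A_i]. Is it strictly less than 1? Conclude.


Union bound: P[∪_{i=1}^{5} A_i] ≤ Σ_i P[A_i] ≤ 5·p = 5·(1/4) = 5/4.
Numerically: 5/4 ≈ 1.25000.
Is 5/4 < 1? NO.
Since the bound 5/4 is ≥ 1, the union bound is uninformative here; it does NOT by itself certify existence.

5·p = 5/4 ≈ 1.25000; existence NOT certified by the union bound.


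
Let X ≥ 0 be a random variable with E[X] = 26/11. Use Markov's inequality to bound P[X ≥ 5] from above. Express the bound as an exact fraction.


μ = E[X] = 26/11, a = 5.
Markov: P[X ≥ 5] ≤ μ/a = (26/11)/5 = 26/55.
Numerically: ≈ 0.472727.
(Since a = 5 > μ = 2.363636, the bound 26/55 is < 1 and informative.)

P[X ≥ 5] ≤ 26/55 ≈ 0.472727.


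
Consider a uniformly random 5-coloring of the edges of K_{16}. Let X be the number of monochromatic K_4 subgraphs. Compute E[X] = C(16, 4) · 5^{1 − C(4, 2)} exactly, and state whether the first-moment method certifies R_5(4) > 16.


E[X] = C(16, 4) · 5^{1 − 6} = 1820 · 5^{−5} = 1820/3125.
As a reduced fraction: E[X] = 364/625 ≈ 0.5824.
Is E[X] < 1? YES.
Since E[X] < 1, there exists a 5-coloring of K_{16} with no monochromatic K_4; hence R_5(4) > 16.

E[X] = 364/625 ≈ 0.5824; E[X] < 1, so R_5(4) > 16.


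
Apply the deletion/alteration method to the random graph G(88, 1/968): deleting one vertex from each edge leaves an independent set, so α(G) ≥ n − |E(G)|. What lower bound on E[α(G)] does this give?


E[|E(G)|] = C(88, 2)·p = 3828 · (1/968) = 87/22.
E[α(G)] ≥ n − E[|E(G)|] = 88 − 87/22 = 1849/22.
Numerically: ≈ 84.045.
(This is only a lower bound; the true E[α(G)] may be larger.)

E[α(G)] ≥ 1849/22 ≈ 84.045.


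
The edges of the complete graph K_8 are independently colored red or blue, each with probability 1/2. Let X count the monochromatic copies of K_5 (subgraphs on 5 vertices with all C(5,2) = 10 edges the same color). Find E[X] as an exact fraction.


Let X = Σ_S X_S over the C(8, 5) = 56 subsets S of size 5, where X_S = 1 if the K_5 on S is monochromatic.
For a fixed S, the K_5 on S has C(5, 2) = 10 edges. P[all 10 edges red] = (1/2)^10, and likewise for blue, so P[monochromatic] = 2·(1/2)^10 = 2^{1 − 10} = 1/512.
Summing: E[X] = C(8, 5) · 2^{1 − 10} = 56 · 1/512 = 7/64.
Numerically: E[X] ≈ 0.109375.

E[X] = C(8,5)·2^(1−C(5,2)) = 7/64 ≈ 0.109375.


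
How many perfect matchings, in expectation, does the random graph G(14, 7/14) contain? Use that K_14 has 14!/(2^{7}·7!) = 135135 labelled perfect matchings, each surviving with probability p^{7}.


K_14 has 14!/(2^{7}·7!) = 135135 labelled perfect matchings.
For each such perfect matching H, let X_H = 1 if all 7 edges of H are present in G. Then P[X_H = 1] = p^{7} = (1/2)^{7} = 1/128.
By linearity of expectation: E[X] = Σ_H E[X_H] = 135135 · p^{7} = 135135 · 1/128 = 135135/128.
Numerically: E[X] ≈ 1055.7.

E[X] = 135135 · (1/2)^{7} = 135135/128 ≈ 1055.7.


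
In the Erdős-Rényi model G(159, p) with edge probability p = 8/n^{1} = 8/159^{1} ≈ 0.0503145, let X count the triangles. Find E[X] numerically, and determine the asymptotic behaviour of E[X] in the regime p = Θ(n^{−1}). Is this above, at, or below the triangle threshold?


Number of potential triangles: C(159, 3) = 657359.
Each occurs with probability p³ ≈ (0.0503145)³ ≈ 1.27373355e-04.
By linearity: E[X] = C(159, 3)·p³ ≈ 657359 · 1.27373355e-04 ≈ 83.730021.
Here α = 1, so p = 8/n is exactly at the triangle threshold p ~ 1/n. Asymptotically E[X] → c³/6 = 8³/6 = 256/3 ≈ 85.333333, a bounded constant. In this regime the triangle count is asymptotically Poisson(c³/6).

E[X] ≈ 83.730021; in regime p = Θ(1/n^{1}) E[X] stays bounded (at the triangle threshold p ~ 1/n).


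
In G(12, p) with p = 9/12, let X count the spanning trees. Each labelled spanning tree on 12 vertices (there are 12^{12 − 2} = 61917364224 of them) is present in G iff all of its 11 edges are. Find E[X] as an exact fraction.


K_12 has 12^{12 − 2} = 61917364224 labelled spanning trees.
For each such spanning tree H, let X_H = 1 if all 11 edges of H are present in G. Then P[X_H = 1] = p^{11} = (3/4)^{11} = 177147/4194304.
Summing the indicators: E[X] = Σ_H E[X_H] = 61917364224 · p^{11} = 61917364224 · 177147/4194304 = 10460353203/4.
Numerically: E[X] ≈ 2.61509e+09.

E[X] = 61917364224 · (3/4)^{11} = 10460353203/4 ≈ 2.61509e+09.


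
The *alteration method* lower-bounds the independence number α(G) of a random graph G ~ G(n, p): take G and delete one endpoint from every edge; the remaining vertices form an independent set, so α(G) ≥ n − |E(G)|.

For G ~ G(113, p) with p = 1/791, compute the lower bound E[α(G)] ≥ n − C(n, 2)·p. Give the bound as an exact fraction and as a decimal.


E[|E(G)|] = C(113, 2)·p = 6328 · (1/791) = 8.
E[α(G)] ≥ n − E[|E(G)|] = 113 − 8 = 105.
Numerically: ≈ 105.0000.
(This is only a lower bound; the true E[α(G)] may be larger.)

E[α(G)] ≥ 105 ≈ 105.0000.


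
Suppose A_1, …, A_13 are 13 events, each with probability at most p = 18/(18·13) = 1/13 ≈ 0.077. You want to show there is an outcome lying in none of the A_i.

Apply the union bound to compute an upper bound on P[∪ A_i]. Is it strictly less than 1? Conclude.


Union bound: P[∪_{i=1}^{13} A_i] ≤ Σ_i P[A_i] ≤ 13·p = 13·(1/13) = 1.
Numerically: 1 ≈ 1.000.
Is 1 < 1? NO.
Since the bound 1 is ≥ 1, the union bound is uninformative here; it does NOT by itself certify existence.

13·p = 1 ≈ 1.000; existence NOT certified by the union bound.


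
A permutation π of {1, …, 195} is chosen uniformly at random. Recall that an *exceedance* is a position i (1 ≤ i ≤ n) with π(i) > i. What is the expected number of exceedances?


Write X = Σ_{i=1}^{195} X_i, where X_i = 1_{π(i) > i}.
For each fixed i, π(i) is uniform over {1, …, 195} (marginal of a uniform permutation), so P[π(i) > i] = (n − i)/n. Summing: Σ_{i=1}^{195} (n − i)/n = (0 + 1 + … + 194)/195 = 195(195 − 1)/(2·195) = (195 − 1)/2.
Hence E[X] = Σ_{i=1}^{195} (195 − i)/195 = 97 ≈ 97.0000.

E[X] = 97 = 97.0000.


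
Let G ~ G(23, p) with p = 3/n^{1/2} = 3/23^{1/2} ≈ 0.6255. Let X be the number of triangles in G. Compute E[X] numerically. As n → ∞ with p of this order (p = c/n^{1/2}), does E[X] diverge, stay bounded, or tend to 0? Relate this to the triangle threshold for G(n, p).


Number of potential triangles: C(23, 3) = 1771.
Each occurs with probability p³ ≈ (0.6255)³ ≈ 2.447778e-01.
By linearity: E[X] = C(23, 3)·p³ ≈ 1771 · 2.447778e-01 ≈ 433.5015.
Since α = 1/2 < 1, p = c/n^{1/2} ≫ 1/n is above the triangle threshold p ~ 1/n. Asymptotically E[X] ~ (c³/6)·n^{3(1−α)} = (3³/6)·n^{1.5} → ∞; triangles are abundant w.h.p.

E[X] ≈ 433.5015; in regime p = Θ(1/n^{1/2}) E[X] diverges (above the triangle threshold p ~ 1/n).


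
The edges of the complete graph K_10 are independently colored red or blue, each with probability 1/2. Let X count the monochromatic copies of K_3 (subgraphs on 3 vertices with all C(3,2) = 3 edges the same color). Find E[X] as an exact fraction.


Let X = Σ_S X_S over the C(10, 3) = 120 subsets S of size 3, where X_S = 1 if the K_3 on S is monochromatic.
For a fixed S, the K_3 on S has C(3, 2) = 3 edges. P[all 3 edges red] = (1/2)^3, and likewise for blue, so P[monochromatic] = 2·(1/2)^3 = 2^{1 − 3} = 1/4.
By linearity: E[X] = C(10, 3) · 2^{1 − 3} = 120 · 1/4 = 30.
Numerically: E[X] ≈ 30.000000.

E[X] = C(10,3)·2^(1−C(3,2)) = 30 ≈ 30.000000.


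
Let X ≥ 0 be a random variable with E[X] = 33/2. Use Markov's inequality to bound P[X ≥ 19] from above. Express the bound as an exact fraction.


μ = E[X] = 33/2, a = 19.
Markov: P[X ≥ 19] ≤ μ/a = (33/2)/19 = 33/38.
Numerically: ≈ 0.868.
(Since a = 19 > μ = 16.500, the bound 33/38 is < 1 and informative.)

P[X ≥ 19] ≤ 33/38 ≈ 0.868.


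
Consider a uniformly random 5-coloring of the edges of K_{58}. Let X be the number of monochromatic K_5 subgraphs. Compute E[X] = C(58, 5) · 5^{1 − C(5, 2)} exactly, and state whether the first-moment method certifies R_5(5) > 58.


E[X] = C(58, 5) · 5^{1 − 10} = 4582116 · 5^{−9} = 4582116/1953125.
As a reduced fraction: E[X] = 4582116/1953125 ≈ 2.3460434.
Is E[X] < 1? NO.
Since E[X] ≥ 1, the first-moment bound is inconclusive at n = 58; it does NOT by itself certify R_5(5) > 58.

E[X] = 4582116/1953125 ≈ 2.3460434; E[X] ≥ 1; first-moment method inconclusive here.


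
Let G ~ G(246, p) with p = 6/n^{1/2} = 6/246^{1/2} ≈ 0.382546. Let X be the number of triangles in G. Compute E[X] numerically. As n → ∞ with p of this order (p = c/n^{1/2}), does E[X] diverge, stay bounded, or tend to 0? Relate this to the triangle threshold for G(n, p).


Number of potential triangles: C(246, 3) = 2450980.
Each occurs with probability p³ ≈ (0.382546)³ ≈ 5.59823455e-02.
By linearity: E[X] = C(246, 3)·p³ ≈ 2450980 · 5.59823455e-02 ≈ 137211.609265.
Since α = 1/2 < 1, p = c/n^{1/2} ≫ 1/n is above the triangle threshold p ~ 1/n. Asymptotically E[X] ~ (c³/6)·n^{3(1−α)} = (6³/6)·n^{1.5} → ∞; triangles are abundant w.h.p.

E[X] ≈ 137211.609265; in regime p = Θ(1/n^{1/2}) E[X] diverges (above the triangle threshold p ~ 1/n).
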